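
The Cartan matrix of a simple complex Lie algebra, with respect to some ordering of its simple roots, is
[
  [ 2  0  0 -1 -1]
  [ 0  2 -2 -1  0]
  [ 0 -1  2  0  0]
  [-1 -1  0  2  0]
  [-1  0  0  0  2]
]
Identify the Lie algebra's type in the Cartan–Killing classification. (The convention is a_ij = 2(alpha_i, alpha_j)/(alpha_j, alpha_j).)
The matrix has rank 5 with 2's on the diagonal. Reading the off-diagonal entries as Dynkin edges (a single edge where a_ij = a_ji = -1; a double or triple edge where a_ij * a_ji = 2 or 3), the diagram is a chain of 5 nodes with a double edge at one end; the terminal node there is the unique short simple root (B_5). One simple-root ordering that puts it in standard form is (alpha_5, alpha_1, alpha_4, alpha_2, alpha_3). So the algebra is type B_5, i.e. so(11).

B5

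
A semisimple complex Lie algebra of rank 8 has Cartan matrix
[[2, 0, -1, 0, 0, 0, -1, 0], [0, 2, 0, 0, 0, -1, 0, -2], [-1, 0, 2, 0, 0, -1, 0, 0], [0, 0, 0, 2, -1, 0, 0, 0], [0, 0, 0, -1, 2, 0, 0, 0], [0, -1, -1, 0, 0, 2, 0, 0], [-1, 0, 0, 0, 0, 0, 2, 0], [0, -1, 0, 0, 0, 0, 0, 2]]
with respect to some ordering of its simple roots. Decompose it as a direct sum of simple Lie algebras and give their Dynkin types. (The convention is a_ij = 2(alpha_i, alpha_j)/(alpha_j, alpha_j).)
The diagram associated to this matrix has two connected components: the simple roots {alpha_4, alpha_5} form a chain of 2 nodes with single edges (A_2), and {alpha_1, alpha_2, alpha_3, alpha_6, alpha_7, alpha_8} form a chain of 6 nodes with a double edge at one end; the terminal node there is the unique short simple root (B_6). A semisimple Lie algebra decomposes uniquely as the direct sum of simple ideals, one per connected component of its Dynkin diagram, so g ≅ A_2 ⊕ B_6 (dimension 8 + 78 = 86).

A2 ⊕ B6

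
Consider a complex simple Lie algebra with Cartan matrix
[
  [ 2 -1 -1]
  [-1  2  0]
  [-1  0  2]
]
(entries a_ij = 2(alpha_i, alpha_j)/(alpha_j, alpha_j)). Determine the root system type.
The matrix has rank 3 with 2's on the diagonal. Reading the off-diagonal entries as Dynkin edges (a single edge where a_ij = a_ji = -1; a double or triple edge where a_ij * a_ji = 2 or 3), the diagram is a chain of 3 nodes with single edges (A_3). One simple-root ordering that puts it in standard form is (alpha_2, alpha_1, alpha_3). So the algebra is type A_3, i.e. sl(4).

type A_3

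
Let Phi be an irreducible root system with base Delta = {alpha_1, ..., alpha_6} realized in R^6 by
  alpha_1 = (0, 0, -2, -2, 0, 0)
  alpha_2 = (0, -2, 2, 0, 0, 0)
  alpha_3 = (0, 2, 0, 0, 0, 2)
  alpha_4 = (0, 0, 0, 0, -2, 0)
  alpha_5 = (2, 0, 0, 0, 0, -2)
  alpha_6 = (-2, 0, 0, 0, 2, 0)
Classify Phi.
Compute the Cartan integers a_ij = 2(alpha_i, alpha_j)/(alpha_j, alpha_j); the resulting 6x6 Cartan matrix is
[[2, -1, 0, 0, 0, 0], [-1, 2, -1, 0, 0, 0], [0, -1, 2, 0, -1, 0], [0, 0, 0, 2, 0, -1], [0, 0, -1, 0, 2, -1], [0, 0, 0, -2, -1, 2]].
The roots have two lengths (squared-length ratio 2:1); the short ones are alpha_{4}. The associated Dynkin diagram is a chain of 6 nodes with a double edge at one end; the terminal node there is the unique short simple root (B_6), so the type is B_6 (the algebra so(13)).

B6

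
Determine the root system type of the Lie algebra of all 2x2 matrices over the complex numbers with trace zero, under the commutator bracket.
This is sl(2), which has dimension 2^2 - 1 = 3 and rank 2 - 1 = 1 (a Cartan subalgebra is the diagonal traceless matrices). In the classification of classical Lie algebras, the special linear algebra sl(n+1) has type A_n; here n = 1, so the Dynkin diagram is a chain of 1 nodes with single edges (A_1). Hence the type is A_1.

A_1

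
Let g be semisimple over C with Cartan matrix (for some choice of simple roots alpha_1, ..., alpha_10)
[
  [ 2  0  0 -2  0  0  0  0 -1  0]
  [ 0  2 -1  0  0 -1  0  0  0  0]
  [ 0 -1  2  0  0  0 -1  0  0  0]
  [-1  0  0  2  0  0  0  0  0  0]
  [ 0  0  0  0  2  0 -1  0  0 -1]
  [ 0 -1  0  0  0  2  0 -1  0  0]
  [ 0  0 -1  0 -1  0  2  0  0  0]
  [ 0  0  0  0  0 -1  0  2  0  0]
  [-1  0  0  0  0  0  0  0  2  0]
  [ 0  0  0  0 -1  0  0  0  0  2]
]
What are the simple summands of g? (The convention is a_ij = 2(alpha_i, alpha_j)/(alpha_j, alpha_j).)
The diagram associated to this matrix has two connected components: the simple roots {alpha_2, alpha_3, alpha_5, alpha_6, alpha_7, alpha_8, alpha_10} form a chain of 7 nodes with single edges (A_7), and {alpha_1, alpha_4, alpha_9} form a chain of 3 nodes with a double edge at one end; the terminal node there is the unique short simple root (B_3). A semisimple Lie algebra decomposes uniquely as the direct sum of simple ideals, one per connected component of its Dynkin diagram, so g ≅ A_7 ⊕ B_3 (dimension 63 + 21 = 84).

type A_7 ⊕ type B_3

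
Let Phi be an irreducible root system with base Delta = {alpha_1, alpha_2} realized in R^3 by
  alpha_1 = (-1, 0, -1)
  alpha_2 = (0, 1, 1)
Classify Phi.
Compute the Cartan integers a_ij = 2(alpha_i, alpha_j)/(alpha_j, alpha_j); the resulting 2x2 Cartan matrix is
[[2, -1], [-1, 2]].
All simple roots have the same length, so the diagram is simply laced. The associated Dynkin diagram is a chain of 2 nodes with single edges (A_2), so the type is A_2 (the algebra sl(3)).

type A_2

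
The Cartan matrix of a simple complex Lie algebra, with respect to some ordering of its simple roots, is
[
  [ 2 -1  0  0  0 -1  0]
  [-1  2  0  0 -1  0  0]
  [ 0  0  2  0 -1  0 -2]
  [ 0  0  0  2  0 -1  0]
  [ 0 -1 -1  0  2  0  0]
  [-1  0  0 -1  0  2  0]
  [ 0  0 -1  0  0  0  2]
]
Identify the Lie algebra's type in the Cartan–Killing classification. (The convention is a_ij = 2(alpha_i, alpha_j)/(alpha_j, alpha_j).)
B_7 (so(15))

The matrix has rank 7 with 2's on the diagonal. Reading the off-diagonal entries as Dynkin edges (a single edge where a_ij = a_ji = -1; a double or triple edge where a_ij * a_ji = 2 or 3), the diagram is a chain of 7 nodes with a double edge at one end; the terminal node there is the unique short simple root (B_7). One simple-root ordering that puts it in standard form is (alpha_4, alpha_6, alpha_1, alpha_2, alpha_5, alpha_3, alpha_7). So the algebra is type B_7, i.e. so(15).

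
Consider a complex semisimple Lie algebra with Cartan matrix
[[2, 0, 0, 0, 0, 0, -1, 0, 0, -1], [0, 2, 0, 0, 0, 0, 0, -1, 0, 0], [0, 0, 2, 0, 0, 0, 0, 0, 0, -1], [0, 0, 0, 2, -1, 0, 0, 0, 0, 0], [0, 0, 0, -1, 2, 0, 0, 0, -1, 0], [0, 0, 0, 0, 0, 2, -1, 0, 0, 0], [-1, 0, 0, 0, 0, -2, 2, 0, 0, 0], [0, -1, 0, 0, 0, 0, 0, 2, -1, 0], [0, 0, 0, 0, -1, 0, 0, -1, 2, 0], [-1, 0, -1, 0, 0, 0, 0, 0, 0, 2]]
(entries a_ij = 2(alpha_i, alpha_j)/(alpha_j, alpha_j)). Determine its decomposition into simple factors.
type A_5 ⊕ type B_5

The diagram associated to this matrix has two connected components: the simple roots {alpha_2, alpha_4, alpha_5, alpha_8, alpha_9} form a chain of 5 nodes with single edges (A_5), and {alpha_1, alpha_3, alpha_6, alpha_7, alpha_10} form a chain of 5 nodes with a double edge at one end; the terminal node there is the unique short simple root (B_5). A semisimple Lie algebra decomposes uniquely as the direct sum of simple ideals, one per connected component of its Dynkin diagram, so g ≅ A_5 ⊕ B_5 (dimension 35 + 55 = 90).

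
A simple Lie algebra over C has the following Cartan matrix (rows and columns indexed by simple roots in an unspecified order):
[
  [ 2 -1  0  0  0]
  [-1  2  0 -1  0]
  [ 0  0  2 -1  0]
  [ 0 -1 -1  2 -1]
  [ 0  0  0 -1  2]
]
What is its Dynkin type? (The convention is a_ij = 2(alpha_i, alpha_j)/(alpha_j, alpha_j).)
D5

The matrix has rank 5 with 2's on the diagonal. Reading the off-diagonal entries as Dynkin edges (a single edge where a_ij = a_ji = -1; a double or triple edge where a_ij * a_ji = 2 or 3), the diagram is a chain of 3 nodes with a fork of two nodes at one end (D_5). One simple-root ordering that puts it in standard form is (alpha_1, alpha_2, alpha_4, alpha_3, alpha_5). So the algebra is type D_5, i.e. so(10).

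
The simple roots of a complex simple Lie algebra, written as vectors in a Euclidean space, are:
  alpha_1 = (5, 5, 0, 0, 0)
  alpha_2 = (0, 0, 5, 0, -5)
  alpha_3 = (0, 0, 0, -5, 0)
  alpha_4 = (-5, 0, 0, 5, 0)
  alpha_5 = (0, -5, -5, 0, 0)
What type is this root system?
B_5

Compute the Cartan integers a_ij = 2(alpha_i, alpha_j)/(alpha_j, alpha_j); the resulting 5x5 Cartan matrix is
[[2, 0, 0, -1, -1], [0, 2, 0, 0, -1], [0, 0, 2, -1, 0], [-1, 0, -2, 2, 0], [-1, -1, 0, 0, 2]].
The roots have two lengths (squared-length ratio 2:1); the short ones are alpha_{3}. The associated Dynkin diagram is a chain of 5 nodes with a double edge at one end; the terminal node there is the unique short simple root (B_5), so the type is B_5 (the algebra so(11)).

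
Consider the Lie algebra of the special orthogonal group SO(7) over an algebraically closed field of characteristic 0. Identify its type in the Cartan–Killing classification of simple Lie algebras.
This is so(7) with 7 odd, which has dimension 7(7-1)/2 = 21 and rank (7-1)/2 = 3. In the classification of classical Lie algebras, the orthogonal algebra so(2n+1) in an odd number of variables has type B_n; here n = 3, so the Dynkin diagram is a chain of 3 nodes with a double edge at one end; the terminal node there is the unique short simple root (B_3). Hence the type is B_3.

B_3 (so(7))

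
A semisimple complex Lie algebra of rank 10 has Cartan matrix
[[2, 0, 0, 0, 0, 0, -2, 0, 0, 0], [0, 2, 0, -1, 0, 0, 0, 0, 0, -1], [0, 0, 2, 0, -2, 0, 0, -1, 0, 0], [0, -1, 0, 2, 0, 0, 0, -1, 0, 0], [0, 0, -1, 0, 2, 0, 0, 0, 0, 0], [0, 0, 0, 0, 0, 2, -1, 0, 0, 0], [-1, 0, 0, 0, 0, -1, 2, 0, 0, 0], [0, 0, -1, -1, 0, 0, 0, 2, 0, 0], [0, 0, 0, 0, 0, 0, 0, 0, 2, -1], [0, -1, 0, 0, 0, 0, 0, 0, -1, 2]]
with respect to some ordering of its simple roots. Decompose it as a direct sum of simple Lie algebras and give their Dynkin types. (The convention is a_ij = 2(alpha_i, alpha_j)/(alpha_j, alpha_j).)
B7 ⊕ C3

The diagram associated to this matrix has two connected components: the simple roots {alpha_2, alpha_3, alpha_4, alpha_5, alpha_8, alpha_9, alpha_10} form a chain of 7 nodes with a double edge at one end; the terminal node there is the unique short simple root (B_7), and {alpha_1, alpha_6, alpha_7} form a chain of 3 nodes with a double edge at one end; the terminal node there is the unique long simple root (C_3). A semisimple Lie algebra decomposes uniquely as the direct sum of simple ideals, one per connected component of its Dynkin diagram, so g ≅ B_7 ⊕ C_3 (dimension 105 + 21 = 126).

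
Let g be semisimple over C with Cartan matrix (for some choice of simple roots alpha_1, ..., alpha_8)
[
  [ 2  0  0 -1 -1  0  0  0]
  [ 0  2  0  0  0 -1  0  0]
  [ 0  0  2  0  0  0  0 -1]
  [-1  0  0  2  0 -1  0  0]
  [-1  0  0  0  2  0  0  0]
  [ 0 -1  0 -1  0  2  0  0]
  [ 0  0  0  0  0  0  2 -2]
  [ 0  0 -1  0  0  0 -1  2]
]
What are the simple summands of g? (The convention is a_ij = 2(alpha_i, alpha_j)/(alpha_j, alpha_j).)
The diagram associated to this matrix has two connected components: the simple roots {alpha_1, alpha_2, alpha_4, alpha_5, alpha_6} form a chain of 5 nodes with single edges (A_5), and {alpha_3, alpha_7, alpha_8} form a chain of 3 nodes with a double edge at one end; the terminal node there is the unique long simple root (C_3). A semisimple Lie algebra decomposes uniquely as the direct sum of simple ideals, one per connected component of its Dynkin diagram, so g ≅ A_5 ⊕ C_3 (dimension 35 + 21 = 56).

A_5 (sl(6)) ⊕ C_3 (sp(6))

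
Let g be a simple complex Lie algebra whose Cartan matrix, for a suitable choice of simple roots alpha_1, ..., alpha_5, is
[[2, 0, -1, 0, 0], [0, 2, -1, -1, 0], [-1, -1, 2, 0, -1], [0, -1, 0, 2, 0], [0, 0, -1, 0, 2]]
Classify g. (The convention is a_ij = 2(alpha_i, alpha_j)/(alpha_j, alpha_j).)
The matrix has rank 5 with 2's on the diagonal. Reading the off-diagonal entries as Dynkin edges (a single edge where a_ij = a_ji = -1; a double or triple edge where a_ij * a_ji = 2 or 3), the diagram is a chain of 3 nodes with a fork of two nodes at one end (D_5). One simple-root ordering that puts it in standard form is (alpha_4, alpha_2, alpha_3, alpha_5, alpha_1). So the algebra is type D_5, i.e. so(10).

type D_5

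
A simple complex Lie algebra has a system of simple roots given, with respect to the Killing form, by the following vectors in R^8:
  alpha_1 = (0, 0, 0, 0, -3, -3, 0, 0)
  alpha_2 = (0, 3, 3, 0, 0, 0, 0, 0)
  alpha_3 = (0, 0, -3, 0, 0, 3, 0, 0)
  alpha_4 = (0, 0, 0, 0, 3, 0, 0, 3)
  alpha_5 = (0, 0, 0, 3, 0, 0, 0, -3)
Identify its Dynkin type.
type A_5

Compute the Cartan integers a_ij = 2(alpha_i, alpha_j)/(alpha_j, alpha_j); the resulting 5x5 Cartan matrix is
[[2, 0, -1, -1, 0], [0, 2, -1, 0, 0], [-1, -1, 2, 0, 0], [-1, 0, 0, 2, -1], [0, 0, 0, -1, 2]].
All simple roots have the same length, so the diagram is simply laced. The associated Dynkin diagram is a chain of 5 nodes with single edges (A_5), so the type is A_5 (the algebra sl(6)).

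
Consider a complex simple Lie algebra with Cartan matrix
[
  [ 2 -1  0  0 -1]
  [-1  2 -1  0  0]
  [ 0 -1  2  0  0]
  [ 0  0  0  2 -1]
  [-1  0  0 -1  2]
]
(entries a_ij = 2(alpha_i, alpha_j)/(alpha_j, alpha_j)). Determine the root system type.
A_5

The matrix has rank 5 with 2's on the diagonal. Reading the off-diagonal entries as Dynkin edges (a single edge where a_ij = a_ji = -1; a double or triple edge where a_ij * a_ji = 2 or 3), the diagram is a chain of 5 nodes with single edges (A_5). One simple-root ordering that puts it in standard form is (alpha_4, alpha_5, alpha_1, alpha_2, alpha_3). So the algebra is type A_5, i.e. sl(6).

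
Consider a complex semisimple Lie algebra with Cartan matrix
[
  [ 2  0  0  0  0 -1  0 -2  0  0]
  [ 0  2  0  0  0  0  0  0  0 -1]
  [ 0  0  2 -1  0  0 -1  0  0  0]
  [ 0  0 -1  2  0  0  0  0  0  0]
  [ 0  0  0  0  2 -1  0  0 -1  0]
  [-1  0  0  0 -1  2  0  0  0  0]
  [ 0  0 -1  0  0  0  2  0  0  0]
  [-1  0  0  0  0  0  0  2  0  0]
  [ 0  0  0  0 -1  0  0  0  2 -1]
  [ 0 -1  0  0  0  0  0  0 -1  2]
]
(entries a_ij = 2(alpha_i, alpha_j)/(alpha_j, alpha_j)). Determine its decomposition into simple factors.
A_3 (sl(4)) + B_7 (so(15))

The diagram associated to this matrix has two connected components: the simple roots {alpha_3, alpha_4, alpha_7} form a chain of 3 nodes with single edges (A_3), and {alpha_1, alpha_2, alpha_5, alpha_6, alpha_8, alpha_9, alpha_10} form a chain of 7 nodes with a double edge at one end; the terminal node there is the unique short simple root (B_7). A semisimple Lie algebra decomposes uniquely as the direct sum of simple ideals, one per connected component of its Dynkin diagram, so g ≅ A_3 ⊕ B_7 (dimension 15 + 105 = 120).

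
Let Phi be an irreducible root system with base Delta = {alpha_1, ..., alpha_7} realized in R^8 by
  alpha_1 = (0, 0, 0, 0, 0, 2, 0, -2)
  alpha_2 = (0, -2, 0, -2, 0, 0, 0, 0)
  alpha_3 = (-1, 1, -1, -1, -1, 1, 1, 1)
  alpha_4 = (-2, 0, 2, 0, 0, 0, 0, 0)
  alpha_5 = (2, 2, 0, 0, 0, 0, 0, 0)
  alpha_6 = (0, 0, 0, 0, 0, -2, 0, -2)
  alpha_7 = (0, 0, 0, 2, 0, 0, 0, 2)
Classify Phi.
E_7

Compute the Cartan integers a_ij = 2(alpha_i, alpha_j)/(alpha_j, alpha_j); the resulting 7x7 Cartan matrix is
[[2, 0, 0, 0, 0, 0, -1], [0, 2, 0, 0, -1, 0, -1], [0, 0, 2, 0, 0, -1, 0], [0, 0, 0, 2, -1, 0, 0], [0, -1, 0, -1, 2, 0, 0], [0, 0, -1, 0, 0, 2, -1], [-1, -1, 0, 0, 0, -1, 2]].
All simple roots have the same length, so the diagram is simply laced. The associated Dynkin diagram is a chain of 6 nodes with one extra node attached to the third node from one end (E_7), so the type is E_7.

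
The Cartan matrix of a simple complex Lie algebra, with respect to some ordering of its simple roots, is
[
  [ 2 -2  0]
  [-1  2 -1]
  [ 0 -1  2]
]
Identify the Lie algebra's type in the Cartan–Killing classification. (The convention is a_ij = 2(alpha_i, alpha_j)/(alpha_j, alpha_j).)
The matrix has rank 3 with 2's on the diagonal. Reading the off-diagonal entries as Dynkin edges (a single edge where a_ij = a_ji = -1; a double or triple edge where a_ij * a_ji = 2 or 3), the diagram is a chain of 3 nodes with a double edge at one end; the terminal node there is the unique long simple root (C_3). One simple-root ordering that puts it in standard form is (alpha_3, alpha_2, alpha_1). So the algebra is type C_3, i.e. sp(6).

C_3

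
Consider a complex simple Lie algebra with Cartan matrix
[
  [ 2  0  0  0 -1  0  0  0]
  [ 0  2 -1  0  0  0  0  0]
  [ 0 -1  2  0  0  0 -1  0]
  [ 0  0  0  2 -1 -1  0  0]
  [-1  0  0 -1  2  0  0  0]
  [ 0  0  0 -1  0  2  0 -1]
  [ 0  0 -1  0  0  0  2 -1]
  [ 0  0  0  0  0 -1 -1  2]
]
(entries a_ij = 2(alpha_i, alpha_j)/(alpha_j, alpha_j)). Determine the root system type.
A_8 (sl(9))

The matrix has rank 8 with 2's on the diagonal. Reading the off-diagonal entries as Dynkin edges (a single edge where a_ij = a_ji = -1; a double or triple edge where a_ij * a_ji = 2 or 3), the diagram is a chain of 8 nodes with single edges (A_8). One simple-root ordering that puts it in standard form is (alpha_1, alpha_5, alpha_4, alpha_6, alpha_8, alpha_7, alpha_3, alpha_2). So the algebra is type A_8, i.e. sl(9).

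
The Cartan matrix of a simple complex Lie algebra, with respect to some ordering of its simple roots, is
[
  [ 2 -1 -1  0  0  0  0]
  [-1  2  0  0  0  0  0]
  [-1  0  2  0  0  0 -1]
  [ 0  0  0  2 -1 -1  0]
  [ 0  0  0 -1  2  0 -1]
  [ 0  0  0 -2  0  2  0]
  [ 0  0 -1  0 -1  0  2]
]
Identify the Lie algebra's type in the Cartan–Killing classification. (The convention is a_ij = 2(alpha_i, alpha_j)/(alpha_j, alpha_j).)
C7

The matrix has rank 7 with 2's on the diagonal. Reading the off-diagonal entries as Dynkin edges (a single edge where a_ij = a_ji = -1; a double or triple edge where a_ij * a_ji = 2 or 3), the diagram is a chain of 7 nodes with a double edge at one end; the terminal node there is the unique long simple root (C_7). One simple-root ordering that puts it in standard form is (alpha_2, alpha_1, alpha_3, alpha_7, alpha_5, alpha_4, alpha_6). So the algebra is type C_7, i.e. sp(14).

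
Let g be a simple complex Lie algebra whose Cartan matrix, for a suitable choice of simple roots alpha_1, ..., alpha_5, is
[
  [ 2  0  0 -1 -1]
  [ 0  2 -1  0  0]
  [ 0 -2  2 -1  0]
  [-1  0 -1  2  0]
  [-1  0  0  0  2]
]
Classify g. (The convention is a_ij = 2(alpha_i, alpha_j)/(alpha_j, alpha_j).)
The matrix has rank 5 with 2's on the diagonal. Reading the off-diagonal entries as Dynkin edges (a single edge where a_ij = a_ji = -1; a double or triple edge where a_ij * a_ji = 2 or 3), the diagram is a chain of 5 nodes with a double edge at one end; the terminal node there is the unique short simple root (B_5). One simple-root ordering that puts it in standard form is (alpha_5, alpha_1, alpha_4, alpha_3, alpha_2). So the algebra is type B_5, i.e. so(11).

B_5 (so(11))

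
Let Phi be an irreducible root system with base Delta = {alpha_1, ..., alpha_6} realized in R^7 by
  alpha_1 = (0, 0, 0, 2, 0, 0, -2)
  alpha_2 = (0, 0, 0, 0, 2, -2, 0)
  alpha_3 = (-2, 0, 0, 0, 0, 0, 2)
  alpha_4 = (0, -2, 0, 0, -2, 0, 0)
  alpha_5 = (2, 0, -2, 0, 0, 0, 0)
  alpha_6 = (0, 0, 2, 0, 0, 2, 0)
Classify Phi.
A_6

Compute the Cartan integers a_ij = 2(alpha_i, alpha_j)/(alpha_j, alpha_j); the resulting 6x6 Cartan matrix is
[[2, 0, -1, 0, 0, 0], [0, 2, 0, -1, 0, -1], [-1, 0, 2, 0, -1, 0], [0, -1, 0, 2, 0, 0], [0, 0, -1, 0, 2, -1], [0, -1, 0, 0, -1, 2]].
All simple roots have the same length, so the diagram is simply laced. The associated Dynkin diagram is a chain of 6 nodes with single edges (A_6), so the type is A_6 (the algebra sl(7)).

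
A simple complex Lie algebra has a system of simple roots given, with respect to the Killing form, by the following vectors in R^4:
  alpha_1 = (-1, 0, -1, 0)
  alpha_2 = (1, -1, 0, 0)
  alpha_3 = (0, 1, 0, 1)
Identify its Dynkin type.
A_3 (sl(4))

Compute the Cartan integers a_ij = 2(alpha_i, alpha_j)/(alpha_j, alpha_j); the resulting 3x3 Cartan matrix is
[[2, -1, 0], [-1, 2, -1], [0, -1, 2]].
All simple roots have the same length, so the diagram is simply laced. The associated Dynkin diagram is a chain of 3 nodes with single edges (A_3), so the type is A_3 (the algebra sl(4)).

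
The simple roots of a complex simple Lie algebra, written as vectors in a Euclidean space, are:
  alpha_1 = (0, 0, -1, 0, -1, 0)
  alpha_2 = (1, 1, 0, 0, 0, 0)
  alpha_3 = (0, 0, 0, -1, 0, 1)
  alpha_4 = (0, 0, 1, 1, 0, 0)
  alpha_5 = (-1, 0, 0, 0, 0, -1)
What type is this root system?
type A_5

Compute the Cartan integers a_ij = 2(alpha_i, alpha_j)/(alpha_j, alpha_j); the resulting 5x5 Cartan matrix is
[[2, 0, 0, -1, 0], [0, 2, 0, 0, -1], [0, 0, 2, -1, -1], [-1, 0, -1, 2, 0], [0, -1, -1, 0, 2]].
All simple roots have the same length, so the diagram is simply laced. The associated Dynkin diagram is a chain of 5 nodes with single edges (A_5), so the type is A_5 (the algebra sl(6)).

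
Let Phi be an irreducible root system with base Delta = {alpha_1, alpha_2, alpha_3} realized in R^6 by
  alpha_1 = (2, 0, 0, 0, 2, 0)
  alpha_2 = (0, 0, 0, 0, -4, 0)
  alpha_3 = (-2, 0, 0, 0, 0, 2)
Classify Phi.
C_3

Compute the Cartan integers a_ij = 2(alpha_i, alpha_j)/(alpha_j, alpha_j); the resulting 3x3 Cartan matrix is
[[2, -1, -1], [-2, 2, 0], [-1, 0, 2]].
The roots have two lengths (squared-length ratio 2:1); the short ones are alpha_{1,3}. The associated Dynkin diagram is a chain of 3 nodes with a double edge at one end; the terminal node there is the unique long simple root (C_3), so the type is C_3 (the algebra sp(6)).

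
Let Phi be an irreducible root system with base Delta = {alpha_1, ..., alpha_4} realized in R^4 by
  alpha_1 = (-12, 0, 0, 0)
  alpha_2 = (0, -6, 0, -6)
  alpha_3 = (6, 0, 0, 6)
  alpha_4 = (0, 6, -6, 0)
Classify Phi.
C_4 (sp(8))

Compute the Cartan integers a_ij = 2(alpha_i, alpha_j)/(alpha_j, alpha_j); the resulting 4x4 Cartan matrix is
[[2, 0, -2, 0], [0, 2, -1, -1], [-1, -1, 2, 0], [0, -1, 0, 2]].
The roots have two lengths (squared-length ratio 2:1); the short ones are alpha_{2,3,4}. The associated Dynkin diagram is a chain of 4 nodes with a double edge at one end; the terminal node there is the unique long simple root (C_4), so the type is C_4 (the algebra sp(8)).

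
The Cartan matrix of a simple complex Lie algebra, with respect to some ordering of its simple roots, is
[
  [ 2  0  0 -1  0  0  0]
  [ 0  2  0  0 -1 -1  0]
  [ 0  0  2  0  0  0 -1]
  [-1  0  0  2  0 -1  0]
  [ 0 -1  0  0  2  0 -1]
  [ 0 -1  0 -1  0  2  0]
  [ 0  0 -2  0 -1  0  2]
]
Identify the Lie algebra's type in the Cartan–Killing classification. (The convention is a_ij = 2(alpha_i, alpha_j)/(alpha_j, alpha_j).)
The matrix has rank 7 with 2's on the diagonal. Reading the off-diagonal entries as Dynkin edges (a single edge where a_ij = a_ji = -1; a double or triple edge where a_ij * a_ji = 2 or 3), the diagram is a chain of 7 nodes with a double edge at one end; the terminal node there is the unique short simple root (B_7). One simple-root ordering that puts it in standard form is (alpha_1, alpha_4, alpha_6, alpha_2, alpha_5, alpha_7, alpha_3). So the algebra is type B_7, i.e. so(15).

B7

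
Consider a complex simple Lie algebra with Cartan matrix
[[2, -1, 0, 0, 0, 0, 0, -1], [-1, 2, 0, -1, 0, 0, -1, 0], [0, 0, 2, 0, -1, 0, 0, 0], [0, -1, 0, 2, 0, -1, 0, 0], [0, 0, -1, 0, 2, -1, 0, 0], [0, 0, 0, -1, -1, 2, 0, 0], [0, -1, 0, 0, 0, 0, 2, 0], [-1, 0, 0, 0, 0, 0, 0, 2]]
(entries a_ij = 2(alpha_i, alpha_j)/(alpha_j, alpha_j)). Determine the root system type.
type E_8

The matrix has rank 8 with 2's on the diagonal. Reading the off-diagonal entries as Dynkin edges (a single edge where a_ij = a_ji = -1; a double or triple edge where a_ij * a_ji = 2 or 3), the diagram is a chain of 7 nodes with one extra node attached to the third node from one end (E_8). One simple-root ordering that puts it in standard form is (alpha_8, alpha_7, alpha_1, alpha_2, alpha_4, alpha_6, alpha_5, alpha_3). So the algebra is type E_8.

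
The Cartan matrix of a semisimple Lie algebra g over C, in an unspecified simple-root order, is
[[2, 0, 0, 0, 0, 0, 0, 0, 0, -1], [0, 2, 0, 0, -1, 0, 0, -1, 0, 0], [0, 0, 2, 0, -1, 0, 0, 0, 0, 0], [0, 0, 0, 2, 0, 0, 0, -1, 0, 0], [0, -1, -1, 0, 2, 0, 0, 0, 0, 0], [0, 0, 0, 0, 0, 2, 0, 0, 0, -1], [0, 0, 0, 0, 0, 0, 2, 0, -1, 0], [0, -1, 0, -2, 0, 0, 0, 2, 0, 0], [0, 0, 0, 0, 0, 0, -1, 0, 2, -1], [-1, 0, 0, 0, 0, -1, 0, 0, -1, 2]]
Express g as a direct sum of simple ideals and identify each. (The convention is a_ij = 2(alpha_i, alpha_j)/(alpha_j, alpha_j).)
The diagram associated to this matrix has two connected components: the simple roots {alpha_2, alpha_3, alpha_4, alpha_5, alpha_8} form a chain of 5 nodes with a double edge at one end; the terminal node there is the unique short simple root (B_5), and {alpha_1, alpha_6, alpha_7, alpha_9, alpha_10} form a chain of 3 nodes with a fork of two nodes at one end (D_5). A semisimple Lie algebra decomposes uniquely as the direct sum of simple ideals, one per connected component of its Dynkin diagram, so g ≅ B_5 ⊕ D_5 (dimension 55 + 45 = 100).

type B_5 ⊕ type D_5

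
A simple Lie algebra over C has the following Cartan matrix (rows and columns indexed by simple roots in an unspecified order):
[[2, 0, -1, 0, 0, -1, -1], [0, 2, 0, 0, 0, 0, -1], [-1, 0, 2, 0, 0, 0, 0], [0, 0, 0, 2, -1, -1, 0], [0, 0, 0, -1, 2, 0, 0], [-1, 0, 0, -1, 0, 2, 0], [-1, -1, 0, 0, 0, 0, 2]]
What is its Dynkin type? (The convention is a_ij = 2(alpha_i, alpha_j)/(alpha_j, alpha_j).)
The matrix has rank 7 with 2's on the diagonal. Reading the off-diagonal entries as Dynkin edges (a single edge where a_ij = a_ji = -1; a double or triple edge where a_ij * a_ji = 2 or 3), the diagram is a chain of 6 nodes with one extra node attached to the third node from one end (E_7). One simple-root ordering that puts it in standard form is (alpha_2, alpha_3, alpha_7, alpha_1, alpha_6, alpha_4, alpha_5). So the algebra is type E_7.

E7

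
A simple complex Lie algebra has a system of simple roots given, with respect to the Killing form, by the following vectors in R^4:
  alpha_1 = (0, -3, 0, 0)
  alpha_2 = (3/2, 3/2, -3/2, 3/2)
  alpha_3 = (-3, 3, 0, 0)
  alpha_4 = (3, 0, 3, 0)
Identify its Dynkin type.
Compute the Cartan integers a_ij = 2(alpha_i, alpha_j)/(alpha_j, alpha_j); the resulting 4x4 Cartan matrix is
[[2, -1, -1, 0], [-1, 2, 0, 0], [-2, 0, 2, -1], [0, 0, -1, 2]].
The roots have two lengths (squared-length ratio 2:1); the short ones are alpha_{1,2}. The associated Dynkin diagram is a chain of 4 nodes with a double edge between the middle two (F_4), so the type is F_4.

F_4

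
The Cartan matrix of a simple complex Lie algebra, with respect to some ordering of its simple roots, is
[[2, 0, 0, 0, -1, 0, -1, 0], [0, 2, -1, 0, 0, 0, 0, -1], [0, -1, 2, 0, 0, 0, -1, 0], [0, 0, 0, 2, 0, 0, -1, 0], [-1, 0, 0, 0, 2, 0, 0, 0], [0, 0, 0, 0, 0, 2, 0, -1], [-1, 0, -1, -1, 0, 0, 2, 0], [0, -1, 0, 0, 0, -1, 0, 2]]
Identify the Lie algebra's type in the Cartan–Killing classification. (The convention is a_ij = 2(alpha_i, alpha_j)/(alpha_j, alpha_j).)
E_8

The matrix has rank 8 with 2's on the diagonal. Reading the off-diagonal entries as Dynkin edges (a single edge where a_ij = a_ji = -1; a double or triple edge where a_ij * a_ji = 2 or 3), the diagram is a chain of 7 nodes with one extra node attached to the third node from one end (E_8). One simple-root ordering that puts it in standard form is (alpha_5, alpha_4, alpha_1, alpha_7, alpha_3, alpha_2, alpha_8, alpha_6). So the algebra is type E_8.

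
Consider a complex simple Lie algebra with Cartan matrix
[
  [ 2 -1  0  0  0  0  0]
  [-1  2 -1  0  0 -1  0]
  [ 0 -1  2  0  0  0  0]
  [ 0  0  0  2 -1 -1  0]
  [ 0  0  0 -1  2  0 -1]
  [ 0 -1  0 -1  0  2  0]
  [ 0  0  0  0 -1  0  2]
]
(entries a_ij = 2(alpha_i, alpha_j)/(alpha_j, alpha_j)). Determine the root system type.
The matrix has rank 7 with 2's on the diagonal. Reading the off-diagonal entries as Dynkin edges (a single edge where a_ij = a_ji = -1; a double or triple edge where a_ij * a_ji = 2 or 3), the diagram is a chain of 5 nodes with a fork of two nodes at one end (D_7). One simple-root ordering that puts it in standard form is (alpha_7, alpha_5, alpha_4, alpha_6, alpha_2, alpha_3, alpha_1). So the algebra is type D_7, i.e. so(14).

type D_7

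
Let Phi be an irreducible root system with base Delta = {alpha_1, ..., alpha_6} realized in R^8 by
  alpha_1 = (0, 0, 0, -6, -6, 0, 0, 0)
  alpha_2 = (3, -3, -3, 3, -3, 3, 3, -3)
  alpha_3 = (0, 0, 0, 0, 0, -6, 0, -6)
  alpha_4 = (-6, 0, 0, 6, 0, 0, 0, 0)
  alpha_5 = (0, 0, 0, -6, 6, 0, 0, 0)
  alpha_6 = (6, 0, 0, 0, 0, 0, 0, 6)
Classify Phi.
Compute the Cartan integers a_ij = 2(alpha_i, alpha_j)/(alpha_j, alpha_j); the resulting 6x6 Cartan matrix is
[[2, 0, 0, -1, 0, 0], [0, 2, 0, 0, -1, 0], [0, 0, 2, 0, 0, -1], [-1, 0, 0, 2, -1, -1], [0, -1, 0, -1, 2, 0], [0, 0, -1, -1, 0, 2]].
All simple roots have the same length, so the diagram is simply laced. The associated Dynkin diagram is a chain of 5 nodes with one extra node attached to the third node from one end (E_6), so the type is E_6.

E6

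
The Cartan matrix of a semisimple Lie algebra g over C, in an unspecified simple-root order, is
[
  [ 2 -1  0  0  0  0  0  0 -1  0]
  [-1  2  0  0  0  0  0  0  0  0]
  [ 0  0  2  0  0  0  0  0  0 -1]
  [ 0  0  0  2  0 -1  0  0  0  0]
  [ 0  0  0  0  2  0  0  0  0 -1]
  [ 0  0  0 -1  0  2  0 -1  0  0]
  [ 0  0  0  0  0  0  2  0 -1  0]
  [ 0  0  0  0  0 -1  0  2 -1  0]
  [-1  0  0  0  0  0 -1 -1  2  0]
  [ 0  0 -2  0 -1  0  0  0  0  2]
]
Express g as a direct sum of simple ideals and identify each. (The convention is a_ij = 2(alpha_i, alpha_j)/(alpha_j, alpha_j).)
The diagram associated to this matrix has two connected components: the simple roots {alpha_3, alpha_5, alpha_10} form a chain of 3 nodes with a double edge at one end; the terminal node there is the unique short simple root (B_3), and {alpha_1, alpha_2, alpha_4, alpha_6, alpha_7, alpha_8, alpha_9} form a chain of 6 nodes with one extra node attached to the third node from one end (E_7). A semisimple Lie algebra decomposes uniquely as the direct sum of simple ideals, one per connected component of its Dynkin diagram, so g ≅ B_3 ⊕ E_7 (dimension 21 + 133 = 154).

type B_3 + type E_7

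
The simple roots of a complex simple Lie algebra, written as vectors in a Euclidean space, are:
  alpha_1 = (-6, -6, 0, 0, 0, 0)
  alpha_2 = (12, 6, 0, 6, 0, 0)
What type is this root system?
G_2

Compute the Cartan integers a_ij = 2(alpha_i, alpha_j)/(alpha_j, alpha_j); the resulting 2x2 Cartan matrix is
[[2, -1], [-3, 2]].
The roots have two lengths (squared-length ratio 3:1); the short ones are alpha_{1}. The associated Dynkin diagram is two nodes joined by a triple edge (G_2), so the type is G_2.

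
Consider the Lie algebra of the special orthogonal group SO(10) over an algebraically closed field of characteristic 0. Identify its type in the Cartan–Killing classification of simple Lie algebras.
D5

This is so(10) with 10 even, which has dimension 10(10-1)/2 = 45 and rank 10/2 = 5. In the classification of classical Lie algebras, the orthogonal algebra so(2n) in an even number of variables has type D_n; here n = 5, so the Dynkin diagram is a chain of 3 nodes with a fork of two nodes at one end (D_5). Hence the type is D_5.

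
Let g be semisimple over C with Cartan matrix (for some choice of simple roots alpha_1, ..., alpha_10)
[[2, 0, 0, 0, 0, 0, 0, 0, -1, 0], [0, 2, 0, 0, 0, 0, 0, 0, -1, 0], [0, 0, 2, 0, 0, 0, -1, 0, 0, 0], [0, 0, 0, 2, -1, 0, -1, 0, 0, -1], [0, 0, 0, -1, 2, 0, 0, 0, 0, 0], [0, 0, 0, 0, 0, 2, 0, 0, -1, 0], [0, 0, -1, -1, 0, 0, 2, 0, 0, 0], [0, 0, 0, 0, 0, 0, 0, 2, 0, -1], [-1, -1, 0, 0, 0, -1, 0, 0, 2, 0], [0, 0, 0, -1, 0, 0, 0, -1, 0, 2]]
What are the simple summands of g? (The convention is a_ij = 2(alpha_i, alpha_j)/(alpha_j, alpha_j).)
D_4 (so(8)) ⊕ E_6

The diagram associated to this matrix has two connected components: the simple roots {alpha_1, alpha_2, alpha_6, alpha_9} form a chain of 2 nodes with a fork of two nodes at one end (D_4), and {alpha_3, alpha_4, alpha_5, alpha_7, alpha_8, alpha_10} form a chain of 5 nodes with one extra node attached to the third node from one end (E_6). A semisimple Lie algebra decomposes uniquely as the direct sum of simple ideals, one per connected component of its Dynkin diagram, so g ≅ D_4 ⊕ E_6 (dimension 28 + 78 = 106).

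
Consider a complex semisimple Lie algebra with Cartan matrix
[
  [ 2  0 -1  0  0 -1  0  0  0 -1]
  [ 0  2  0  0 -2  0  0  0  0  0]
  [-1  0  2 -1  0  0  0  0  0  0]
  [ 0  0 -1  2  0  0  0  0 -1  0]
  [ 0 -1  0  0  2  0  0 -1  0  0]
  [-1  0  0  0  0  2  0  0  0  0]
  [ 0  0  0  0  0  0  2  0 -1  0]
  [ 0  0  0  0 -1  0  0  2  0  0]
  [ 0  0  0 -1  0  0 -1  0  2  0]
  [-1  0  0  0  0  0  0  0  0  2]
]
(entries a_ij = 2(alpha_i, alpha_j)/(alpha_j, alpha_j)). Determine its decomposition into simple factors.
The diagram associated to this matrix has two connected components: the simple roots {alpha_2, alpha_5, alpha_8} form a chain of 3 nodes with a double edge at one end; the terminal node there is the unique long simple root (C_3), and {alpha_1, alpha_3, alpha_4, alpha_6, alpha_7, alpha_9, alpha_10} form a chain of 5 nodes with a fork of two nodes at one end (D_7). A semisimple Lie algebra decomposes uniquely as the direct sum of simple ideals, one per connected component of its Dynkin diagram, so g ≅ C_3 ⊕ D_7 (dimension 21 + 91 = 112).

type C_3 + type D_7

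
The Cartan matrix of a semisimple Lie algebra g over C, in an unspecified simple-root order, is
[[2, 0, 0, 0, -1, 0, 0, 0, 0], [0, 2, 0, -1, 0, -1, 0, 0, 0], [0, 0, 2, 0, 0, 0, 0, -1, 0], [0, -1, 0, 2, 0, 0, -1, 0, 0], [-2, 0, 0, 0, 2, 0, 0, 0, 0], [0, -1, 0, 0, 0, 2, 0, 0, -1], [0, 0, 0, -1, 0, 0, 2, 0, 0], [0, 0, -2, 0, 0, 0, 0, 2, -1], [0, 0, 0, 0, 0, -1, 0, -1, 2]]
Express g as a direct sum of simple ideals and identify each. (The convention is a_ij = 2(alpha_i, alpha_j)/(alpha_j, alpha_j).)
B_2 (so(5)) + B_7 (so(15))

The diagram associated to this matrix has two connected components: the simple roots {alpha_1, alpha_5} form a chain of 2 nodes with a double edge at one end; the terminal node there is the unique short simple root (B_2), and {alpha_2, alpha_3, alpha_4, alpha_6, alpha_7, alpha_8, alpha_9} form a chain of 7 nodes with a double edge at one end; the terminal node there is the unique short simple root (B_7). A semisimple Lie algebra decomposes uniquely as the direct sum of simple ideals, one per connected component of its Dynkin diagram, so g ≅ B_2 ⊕ B_7 (dimension 10 + 105 = 115).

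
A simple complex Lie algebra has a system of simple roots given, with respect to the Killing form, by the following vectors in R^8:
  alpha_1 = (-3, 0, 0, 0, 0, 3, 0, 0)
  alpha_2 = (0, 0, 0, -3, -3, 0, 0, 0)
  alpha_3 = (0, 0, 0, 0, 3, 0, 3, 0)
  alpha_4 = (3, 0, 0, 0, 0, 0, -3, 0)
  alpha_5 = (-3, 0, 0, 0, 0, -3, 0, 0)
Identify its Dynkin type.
type D_5

Compute the Cartan integers a_ij = 2(alpha_i, alpha_j)/(alpha_j, alpha_j); the resulting 5x5 Cartan matrix is
[[2, 0, 0, -1, 0], [0, 2, -1, 0, 0], [0, -1, 2, -1, 0], [-1, 0, -1, 2, -1], [0, 0, 0, -1, 2]].
All simple roots have the same length, so the diagram is simply laced. The associated Dynkin diagram is a chain of 3 nodes with a fork of two nodes at one end (D_5), so the type is D_5 (the algebra so(10)).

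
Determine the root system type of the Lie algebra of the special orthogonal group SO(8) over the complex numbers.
This is so(8) with 8 even, which has dimension 8(8-1)/2 = 28 and rank 8/2 = 4. In the classification of classical Lie algebras, the orthogonal algebra so(2n) in an even number of variables has type D_n; here n = 4, so the Dynkin diagram is a chain of 2 nodes with a fork of two nodes at one end (D_4). Hence the type is D_4.

D_4 (so(8))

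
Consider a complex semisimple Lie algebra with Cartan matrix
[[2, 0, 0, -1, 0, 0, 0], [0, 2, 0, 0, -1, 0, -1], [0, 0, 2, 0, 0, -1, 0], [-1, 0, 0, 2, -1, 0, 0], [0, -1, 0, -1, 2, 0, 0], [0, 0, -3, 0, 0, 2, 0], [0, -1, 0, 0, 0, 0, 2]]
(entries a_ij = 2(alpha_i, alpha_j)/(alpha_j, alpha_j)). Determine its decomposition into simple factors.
The diagram associated to this matrix has two connected components: the simple roots {alpha_1, alpha_2, alpha_4, alpha_5, alpha_7} form a chain of 5 nodes with single edges (A_5), and {alpha_3, alpha_6} form two nodes joined by a triple edge (G_2). A semisimple Lie algebra decomposes uniquely as the direct sum of simple ideals, one per connected component of its Dynkin diagram, so g ≅ A_5 ⊕ G_2 (dimension 35 + 14 = 49).

A_5 (sl(6)) + G_2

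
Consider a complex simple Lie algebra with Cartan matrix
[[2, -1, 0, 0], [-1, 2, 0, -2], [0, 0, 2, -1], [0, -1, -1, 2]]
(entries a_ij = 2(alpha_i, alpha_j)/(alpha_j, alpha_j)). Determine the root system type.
type F_4

The matrix has rank 4 with 2's on the diagonal. Reading the off-diagonal entries as Dynkin edges (a single edge where a_ij = a_ji = -1; a double or triple edge where a_ij * a_ji = 2 or 3), the diagram is a chain of 4 nodes with a double edge between the middle two (F_4). One simple-root ordering that puts it in standard form is (alpha_1, alpha_2, alpha_4, alpha_3). So the algebra is type F_4.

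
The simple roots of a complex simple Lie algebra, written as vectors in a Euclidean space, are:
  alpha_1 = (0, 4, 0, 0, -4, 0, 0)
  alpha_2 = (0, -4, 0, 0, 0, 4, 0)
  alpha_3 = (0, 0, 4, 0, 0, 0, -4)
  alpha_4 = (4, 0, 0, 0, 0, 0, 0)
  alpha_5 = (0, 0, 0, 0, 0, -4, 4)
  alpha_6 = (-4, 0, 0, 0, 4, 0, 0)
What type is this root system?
B_6

Compute the Cartan integers a_ij = 2(alpha_i, alpha_j)/(alpha_j, alpha_j); the resulting 6x6 Cartan matrix is
[[2, -1, 0, 0, 0, -1], [-1, 2, 0, 0, -1, 0], [0, 0, 2, 0, -1, 0], [0, 0, 0, 2, 0, -1], [0, -1, -1, 0, 2, 0], [-1, 0, 0, -2, 0, 2]].
The roots have two lengths (squared-length ratio 2:1); the short ones are alpha_{4}. The associated Dynkin diagram is a chain of 6 nodes with a double edge at one end; the terminal node there is the unique short simple root (B_6), so the type is B_6 (the algebra so(13)).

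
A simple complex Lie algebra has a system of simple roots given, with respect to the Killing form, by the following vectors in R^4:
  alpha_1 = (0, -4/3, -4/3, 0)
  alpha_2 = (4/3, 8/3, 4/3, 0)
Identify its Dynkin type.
G_2

Compute the Cartan integers a_ij = 2(alpha_i, alpha_j)/(alpha_j, alpha_j); the resulting 2x2 Cartan matrix is
[[2, -1], [-3, 2]].
The roots have two lengths (squared-length ratio 3:1); the short ones are alpha_{1}. The associated Dynkin diagram is two nodes joined by a triple edge (G_2), so the type is G_2.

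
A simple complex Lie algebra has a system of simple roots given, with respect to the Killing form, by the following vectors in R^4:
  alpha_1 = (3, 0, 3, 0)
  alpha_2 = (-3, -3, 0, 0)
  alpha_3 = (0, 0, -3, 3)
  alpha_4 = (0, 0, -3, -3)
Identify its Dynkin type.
D_4

Compute the Cartan integers a_ij = 2(alpha_i, alpha_j)/(alpha_j, alpha_j); the resulting 4x4 Cartan matrix is
[[2, -1, -1, -1], [-1, 2, 0, 0], [-1, 0, 2, 0], [-1, 0, 0, 2]].
All simple roots have the same length, so the diagram is simply laced. The associated Dynkin diagram is a chain of 2 nodes with a fork of two nodes at one end (D_4), so the type is D_4 (the algebra so(8)).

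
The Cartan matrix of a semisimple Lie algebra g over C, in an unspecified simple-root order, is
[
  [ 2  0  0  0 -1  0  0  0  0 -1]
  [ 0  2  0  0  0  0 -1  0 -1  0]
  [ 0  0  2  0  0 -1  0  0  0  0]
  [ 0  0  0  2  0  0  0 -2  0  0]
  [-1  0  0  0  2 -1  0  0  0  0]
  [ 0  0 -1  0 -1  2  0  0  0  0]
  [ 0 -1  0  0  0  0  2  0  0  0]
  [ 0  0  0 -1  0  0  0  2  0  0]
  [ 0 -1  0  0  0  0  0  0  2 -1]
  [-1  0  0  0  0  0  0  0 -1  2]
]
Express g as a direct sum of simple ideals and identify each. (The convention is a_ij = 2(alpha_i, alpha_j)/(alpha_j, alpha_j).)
A8 + B2

The diagram associated to this matrix has two connected components: the simple roots {alpha_1, alpha_2, alpha_3, alpha_5, alpha_6, alpha_7, alpha_9, alpha_10} form a chain of 8 nodes with single edges (A_8), and {alpha_4, alpha_8} form a chain of 2 nodes with a double edge at one end; the terminal node there is the unique short simple root (B_2). A semisimple Lie algebra decomposes uniquely as the direct sum of simple ideals, one per connected component of its Dynkin diagram, so g ≅ A_8 ⊕ B_2 (dimension 80 + 10 = 90).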